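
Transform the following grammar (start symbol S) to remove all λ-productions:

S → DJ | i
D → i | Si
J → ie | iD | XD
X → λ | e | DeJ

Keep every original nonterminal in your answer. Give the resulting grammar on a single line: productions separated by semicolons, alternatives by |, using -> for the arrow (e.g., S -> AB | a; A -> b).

Nullable set: {X}.
J -> XD: X nullable, giving D | XD.
Drop X -> λ.
Unchanged (no nullable symbols): S -> DJ; S -> i; D -> Si; D -> i; J -> iD; J -> ie; X -> DeJ; X -> e.

S -> i | DJ; D -> i | Si; J -> D | XD | iD | ie; X -> e | DeJ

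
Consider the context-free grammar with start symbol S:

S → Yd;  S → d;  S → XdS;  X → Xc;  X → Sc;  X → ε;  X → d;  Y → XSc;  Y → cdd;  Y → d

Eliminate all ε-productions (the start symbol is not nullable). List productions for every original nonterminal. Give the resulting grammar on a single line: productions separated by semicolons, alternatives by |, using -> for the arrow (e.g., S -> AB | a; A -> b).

S -> d | Yd | dS | XdS; X -> c | d | Sc | Xc; Y -> d | Sc | XSc | cdd

Nullable set: {X}.
S -> XdS: X nullable, giving XdS | dS.
Drop X -> ε.
X -> Xc: X nullable, giving Xc | c.
Y -> XSc: X nullable, giving Sc | XSc.
Unchanged (no nullable symbols): S -> Yd; S -> d; X -> Sc; X -> d; Y -> cdd; Y -> d.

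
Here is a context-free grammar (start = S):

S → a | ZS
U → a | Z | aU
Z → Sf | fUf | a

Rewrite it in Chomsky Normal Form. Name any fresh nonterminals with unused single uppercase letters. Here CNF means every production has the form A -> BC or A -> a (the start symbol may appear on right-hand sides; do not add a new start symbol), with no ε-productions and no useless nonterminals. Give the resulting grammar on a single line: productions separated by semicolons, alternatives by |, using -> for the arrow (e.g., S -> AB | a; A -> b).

No ε-productions.
After unit-elimination: S -> a | ZS; U -> a | Sf | aU | fUf; Z -> a | Sf | fUf.
TERM: introduce B -> a, A -> f and substitute in every rule of length ≥2.
BIN: U -> AUA becomes U -> AC, C -> UA; Z -> AUA becomes Z -> AD, D -> UA.

S -> a | ZS; A -> f; B -> a; C -> UA; D -> UA; U -> a | AC | BU | SA; Z -> a | AD | SA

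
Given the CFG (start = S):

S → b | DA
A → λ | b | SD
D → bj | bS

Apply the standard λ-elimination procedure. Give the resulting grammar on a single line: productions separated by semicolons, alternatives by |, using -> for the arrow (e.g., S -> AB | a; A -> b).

S -> D | b | DA; A -> b | SD; D -> bS | bj

Nullable set: {A}.
S -> DA: A nullable, giving D | DA.
Drop A -> λ.
Unchanged (no nullable symbols): S -> b; A -> SD; A -> b; D -> bS; D -> bj.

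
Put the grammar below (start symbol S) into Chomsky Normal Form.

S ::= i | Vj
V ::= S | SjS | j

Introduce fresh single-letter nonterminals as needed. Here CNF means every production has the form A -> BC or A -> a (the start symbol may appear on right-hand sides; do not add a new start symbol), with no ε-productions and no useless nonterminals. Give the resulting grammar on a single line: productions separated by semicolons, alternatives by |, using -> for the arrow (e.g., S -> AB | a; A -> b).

No ε-productions.
After unit-elimination: S -> i | Vj; V -> i | j | Vj | SjS.
TERM: introduce A -> j and substitute in every rule of length ≥2.
BIN: V -> SAS becomes V -> SB, B -> AS.

S -> i | VA; A -> j; B -> AS; V -> i | j | SB | VA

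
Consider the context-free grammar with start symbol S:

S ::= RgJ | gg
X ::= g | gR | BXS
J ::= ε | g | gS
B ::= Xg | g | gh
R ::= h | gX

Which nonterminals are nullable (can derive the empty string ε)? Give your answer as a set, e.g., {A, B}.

{J}

Directly nullable (have an ε-rule): {J}.
Not nullable: B, R, S, X — each has a terminal in every rule's right-hand side or depends on a non-nullable symbol.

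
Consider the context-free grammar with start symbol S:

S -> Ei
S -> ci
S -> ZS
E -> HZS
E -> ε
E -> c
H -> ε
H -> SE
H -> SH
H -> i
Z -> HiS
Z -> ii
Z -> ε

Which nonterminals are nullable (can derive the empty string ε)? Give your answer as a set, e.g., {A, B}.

{E, H, Z}

Directly nullable (have an ε-rule): {E, H, Z}.
Not nullable: S — each has a terminal in every rule's right-hand side or depends on a non-nullable symbol.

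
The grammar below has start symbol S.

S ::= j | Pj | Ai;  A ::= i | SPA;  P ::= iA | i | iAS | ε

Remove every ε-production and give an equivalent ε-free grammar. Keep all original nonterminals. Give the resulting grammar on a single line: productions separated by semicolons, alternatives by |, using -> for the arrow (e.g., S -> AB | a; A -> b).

Nullable set: {P}.
S -> Pj: P nullable, giving Pj | j.
A -> SPA: P nullable, giving SA | SPA.
Drop P -> ε.
Unchanged (no nullable symbols): S -> Ai; S -> j; A -> i; P -> i; P -> iA; P -> iAS.

S -> j | Ai | Pj; A -> i | SA | SPA; P -> i | iA | iAS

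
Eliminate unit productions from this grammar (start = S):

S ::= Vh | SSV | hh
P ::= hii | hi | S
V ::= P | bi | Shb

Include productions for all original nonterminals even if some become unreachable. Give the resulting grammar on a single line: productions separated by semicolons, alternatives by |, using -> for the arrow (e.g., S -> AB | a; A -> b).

S -> Vh | hh | SSV; P -> Vh | hh | hi | SSV | hii; V -> Vh | bi | hh | hi | SSV | Shb | hii

Unit productions: P->S, V->P.
Unit pairs (A ⇒* B via units): (P,S), (V,P), (V,S).
S: inherits non-unit rules of {S} → SSV | Vh | hh.
P: inherits non-unit rules of {P, S} → SSV | Vh | hh | hi | hii.
V: inherits non-unit rules of {P, S, V} → SSV | Shb | Vh | bi | hh | hi | hii.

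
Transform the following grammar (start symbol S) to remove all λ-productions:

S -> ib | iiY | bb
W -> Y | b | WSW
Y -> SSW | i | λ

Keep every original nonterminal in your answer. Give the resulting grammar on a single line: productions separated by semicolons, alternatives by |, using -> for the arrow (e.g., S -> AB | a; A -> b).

S -> bb | ib | ii | iiY; W -> S | Y | b | SW | WS | WSW; Y -> i | SS | SSW

Nullable set: {W, Y}.
S -> iiY: Y nullable, giving ii | iiY.
W -> WSW: W, W nullable, giving S | SW | WS | WSW.
W -> Y: Y nullable, giving Y.
Drop Y -> λ.
Y -> SSW: W nullable, giving SS | SSW.
Unchanged (no nullable symbols): S -> bb; S -> ib; W -> b; Y -> i.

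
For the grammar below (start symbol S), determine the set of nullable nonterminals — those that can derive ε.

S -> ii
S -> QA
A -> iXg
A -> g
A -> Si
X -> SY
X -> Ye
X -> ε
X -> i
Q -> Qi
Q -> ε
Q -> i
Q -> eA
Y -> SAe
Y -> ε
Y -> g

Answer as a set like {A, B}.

{Q, X, Y}

Directly nullable (have an ε-rule): {Q, X, Y}.
Not nullable: A, S — each has a terminal in every rule's right-hand side or depends on a non-nullable symbol.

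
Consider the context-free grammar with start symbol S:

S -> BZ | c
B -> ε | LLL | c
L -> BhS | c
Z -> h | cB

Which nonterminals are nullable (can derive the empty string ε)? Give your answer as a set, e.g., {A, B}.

Directly nullable (have an ε-rule): {B}.
Not nullable: L, S, Z — each has a terminal in every rule's right-hand side or depends on a non-nullable symbol.

{B}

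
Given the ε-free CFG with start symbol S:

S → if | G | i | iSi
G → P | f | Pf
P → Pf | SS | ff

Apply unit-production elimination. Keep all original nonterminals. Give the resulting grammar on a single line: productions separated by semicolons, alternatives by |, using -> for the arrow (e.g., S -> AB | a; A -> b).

S -> f | i | Pf | SS | ff | if | iSi; G -> f | Pf | SS | ff; P -> Pf | SS | ff

Unit productions: G->P, S->G.
Unit pairs (A ⇒* B via units): (G,P), (S,G), (S,P).
S: inherits non-unit rules of {G, P, S} → Pf | SS | f | ff | i | iSi | if.
G: inherits non-unit rules of {G, P} → Pf | SS | f | ff.
P: inherits non-unit rules of {P} → Pf | SS | ff.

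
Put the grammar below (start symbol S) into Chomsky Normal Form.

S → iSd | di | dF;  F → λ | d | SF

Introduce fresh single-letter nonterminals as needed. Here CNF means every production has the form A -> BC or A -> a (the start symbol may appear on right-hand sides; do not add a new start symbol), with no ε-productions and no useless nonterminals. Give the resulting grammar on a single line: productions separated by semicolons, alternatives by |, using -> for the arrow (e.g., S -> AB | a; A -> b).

S -> d | AB | AF | BD; A -> d; B -> i; C -> SA; D -> SA; F -> d | AB | AF | BC | SF

Nullable: {F}; after ε-elimination: S -> d | dF | di | iSd; F -> S | d | SF.
After unit-elimination: S -> d | dF | di | iSd; F -> d | SF | dF | di | iSd.
TERM: introduce A -> d, B -> i and substitute in every rule of length ≥2.
BIN: F -> BSA becomes F -> BC, C -> SA; S -> BSA becomes S -> BD, D -> SA.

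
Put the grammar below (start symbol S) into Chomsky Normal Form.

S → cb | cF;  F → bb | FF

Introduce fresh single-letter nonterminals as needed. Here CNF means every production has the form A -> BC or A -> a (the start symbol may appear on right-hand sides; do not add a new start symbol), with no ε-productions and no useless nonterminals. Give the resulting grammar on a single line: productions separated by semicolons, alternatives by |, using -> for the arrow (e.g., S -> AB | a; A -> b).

No ε-productions.
No unit productions to eliminate.
TERM: introduce A -> b, B -> c and substitute in every rule of length ≥2.

S -> BA | BF; A -> b; B -> c; F -> AA | FF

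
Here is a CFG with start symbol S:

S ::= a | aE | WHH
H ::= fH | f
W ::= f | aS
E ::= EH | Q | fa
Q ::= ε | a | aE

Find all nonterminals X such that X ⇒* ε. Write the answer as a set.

{E, Q}

Directly nullable (have an ε-rule): {Q}.
E is nullable via E -> Q (every symbol on the right is already known nullable).
Not nullable: H, S, W — each has a terminal in every rule's right-hand side or depends on a non-nullable symbol.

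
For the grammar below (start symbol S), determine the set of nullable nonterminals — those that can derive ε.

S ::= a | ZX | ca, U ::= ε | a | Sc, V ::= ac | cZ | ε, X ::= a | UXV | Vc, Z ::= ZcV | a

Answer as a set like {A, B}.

Directly nullable (have an ε-rule): {U, V}.
Not nullable: S, X, Z — each has a terminal in every rule's right-hand side or depends on a non-nullable symbol.

{U, V}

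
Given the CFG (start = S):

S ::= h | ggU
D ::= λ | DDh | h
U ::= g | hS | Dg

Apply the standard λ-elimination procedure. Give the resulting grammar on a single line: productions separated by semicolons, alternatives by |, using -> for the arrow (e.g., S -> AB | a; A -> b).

Nullable set: {D}.
Drop D -> λ.
D -> DDh: D, D nullable, giving DDh | Dh | h.
U -> Dg: D nullable, giving Dg | g.
Unchanged (no nullable symbols): S -> ggU; S -> h; D -> h; U -> g; U -> hS.

S -> h | ggU; D -> h | Dh | DDh; U -> g | Dg | hS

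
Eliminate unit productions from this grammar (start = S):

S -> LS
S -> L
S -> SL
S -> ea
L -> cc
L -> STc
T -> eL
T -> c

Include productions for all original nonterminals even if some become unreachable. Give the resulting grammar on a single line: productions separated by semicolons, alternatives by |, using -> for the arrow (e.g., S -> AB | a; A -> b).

Unit productions: S->L.
Unit pairs (A ⇒* B via units): (S,L).
S: inherits non-unit rules of {L, S} → LS | SL | STc | cc | ea.
L: inherits non-unit rules of {L} → STc | cc.
T: inherits non-unit rules of {T} → c | eL.

S -> LS | SL | cc | ea | STc; L -> cc | STc; T -> c | eL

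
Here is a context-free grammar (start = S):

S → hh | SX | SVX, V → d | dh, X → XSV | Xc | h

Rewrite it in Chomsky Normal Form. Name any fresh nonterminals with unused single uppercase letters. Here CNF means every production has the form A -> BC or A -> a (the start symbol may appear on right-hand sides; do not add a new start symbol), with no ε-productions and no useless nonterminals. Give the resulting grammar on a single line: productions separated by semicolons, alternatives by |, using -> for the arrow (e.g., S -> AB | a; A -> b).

No ε-productions.
No unit productions to eliminate.
TERM: introduce C -> c, B -> d, A -> h and substitute in every rule of length ≥2.
BIN: S -> SVX becomes S -> SD, D -> VX; X -> XSV becomes X -> XE, E -> SV.

S -> AA | SD | SX; A -> h; B -> d; C -> c; D -> VX; E -> SV; V -> d | BA; X -> h | XC | XE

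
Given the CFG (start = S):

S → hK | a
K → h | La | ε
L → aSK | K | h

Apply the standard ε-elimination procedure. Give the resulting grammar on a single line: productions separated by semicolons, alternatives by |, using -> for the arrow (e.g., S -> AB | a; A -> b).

Nullable set: {K, L}.
S -> hK: K nullable, giving h | hK.
Drop K -> ε.
K -> La: L nullable, giving La | a.
L -> K: K nullable, giving K.
L -> aSK: K nullable, giving aS | aSK.
Unchanged (no nullable symbols): S -> a; K -> h; L -> h.

S -> a | h | hK; K -> a | h | La; L -> K | h | aS | aSK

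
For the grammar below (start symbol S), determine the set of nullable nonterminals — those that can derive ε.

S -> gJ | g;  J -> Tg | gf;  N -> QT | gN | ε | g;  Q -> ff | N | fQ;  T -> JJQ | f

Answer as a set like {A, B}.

Directly nullable (have an ε-rule): {N}.
Q is nullable via Q -> N (every symbol on the right is already known nullable).
Not nullable: J, S, T — each has a terminal in every rule's right-hand side or depends on a non-nullable symbol.

{N, Q}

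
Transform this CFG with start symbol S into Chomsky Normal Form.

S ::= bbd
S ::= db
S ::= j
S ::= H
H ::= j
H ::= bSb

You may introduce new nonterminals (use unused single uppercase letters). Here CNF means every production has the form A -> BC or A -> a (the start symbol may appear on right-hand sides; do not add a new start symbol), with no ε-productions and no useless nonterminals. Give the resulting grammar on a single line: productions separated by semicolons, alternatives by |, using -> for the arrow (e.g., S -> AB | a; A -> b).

No ε-productions.
After unit-elimination: S -> j | db | bSb | bbd; H -> j | bSb.
TERM: introduce A -> b, B -> d and substitute in every rule of length ≥2.
BIN: H -> ASA becomes H -> AC, C -> SA; S -> AAB becomes S -> AD, D -> AB; S -> ASA becomes S -> AE, E -> SA.
Drop unreachable/unproductive: H.

S -> j | AD | AE | BA; A -> b; B -> d; D -> AB; E -> SA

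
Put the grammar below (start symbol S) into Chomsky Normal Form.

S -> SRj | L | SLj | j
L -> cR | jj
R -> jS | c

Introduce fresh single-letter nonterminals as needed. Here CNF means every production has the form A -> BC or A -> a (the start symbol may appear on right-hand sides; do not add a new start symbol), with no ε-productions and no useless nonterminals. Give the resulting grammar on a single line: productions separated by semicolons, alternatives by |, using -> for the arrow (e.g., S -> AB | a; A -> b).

No ε-productions.
After unit-elimination: S -> j | cR | jj | SLj | SRj; L -> cR | jj; R -> c | jS.
TERM: introduce A -> c, B -> j and substitute in every rule of length ≥2.
BIN: S -> SLB becomes S -> SC, C -> LB; S -> SRB becomes S -> SD, D -> RB.

S -> j | AR | BB | SC | SD; A -> c; B -> j; C -> LB; D -> RB; L -> AR | BB; R -> c | BS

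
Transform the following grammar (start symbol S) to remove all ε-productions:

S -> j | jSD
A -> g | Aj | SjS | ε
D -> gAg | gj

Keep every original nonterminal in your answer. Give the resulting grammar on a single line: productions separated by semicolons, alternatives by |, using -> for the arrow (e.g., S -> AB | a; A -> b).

Nullable set: {A}.
Drop A -> ε.
A -> Aj: A nullable, giving Aj | j.
D -> gAg: A nullable, giving gAg | gg.
Unchanged (no nullable symbols): S -> j; S -> jSD; A -> SjS; A -> g; D -> gj.

S -> j | jSD; A -> g | j | Aj | SjS; D -> gg | gj | gAg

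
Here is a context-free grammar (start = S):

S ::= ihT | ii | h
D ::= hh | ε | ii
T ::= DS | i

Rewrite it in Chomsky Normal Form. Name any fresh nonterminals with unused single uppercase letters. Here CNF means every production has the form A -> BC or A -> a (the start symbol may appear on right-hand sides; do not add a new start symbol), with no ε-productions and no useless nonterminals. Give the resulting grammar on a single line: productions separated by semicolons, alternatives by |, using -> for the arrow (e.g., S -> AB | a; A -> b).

Nullable: {D}; after ε-elimination: S -> h | ii | ihT; D -> hh | ii; T -> S | i | DS.
After unit-elimination: S -> h | ii | ihT; D -> hh | ii; T -> h | i | DS | ii | ihT.
TERM: introduce A -> h, B -> i and substitute in every rule of length ≥2.
BIN: S -> BAT becomes S -> BC, C -> AT; T -> BAT becomes T -> BE, E -> AT.

S -> h | BB | BC; A -> h; B -> i; C -> AT; D -> AA | BB; E -> AT; T -> h | i | BB | BE | DS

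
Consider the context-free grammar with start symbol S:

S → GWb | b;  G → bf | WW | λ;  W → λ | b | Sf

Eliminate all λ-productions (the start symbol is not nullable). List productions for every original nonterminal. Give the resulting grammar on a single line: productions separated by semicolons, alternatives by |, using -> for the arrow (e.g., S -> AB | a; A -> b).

Nullable set: {G, W}.
S -> GWb: G, W nullable, giving GWb | Gb | Wb | b.
Drop G -> λ.
G -> WW: W, W nullable, giving W | WW.
Drop W -> λ.
Unchanged (no nullable symbols): S -> b; G -> bf; W -> Sf; W -> b.

S -> b | Gb | Wb | GWb; G -> W | WW | bf; W -> b | Sf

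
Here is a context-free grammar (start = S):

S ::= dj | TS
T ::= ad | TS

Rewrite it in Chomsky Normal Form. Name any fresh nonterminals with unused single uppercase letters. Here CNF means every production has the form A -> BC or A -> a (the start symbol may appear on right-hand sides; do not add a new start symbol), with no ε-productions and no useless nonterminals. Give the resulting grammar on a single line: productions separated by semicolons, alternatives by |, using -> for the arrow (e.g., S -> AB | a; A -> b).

S -> AB | TS; A -> d; B -> j; C -> a; T -> CA | TS

No ε-productions.
No unit productions to eliminate.
TERM: introduce C -> a, A -> d, B -> j and substitute in every rule of length ≥2.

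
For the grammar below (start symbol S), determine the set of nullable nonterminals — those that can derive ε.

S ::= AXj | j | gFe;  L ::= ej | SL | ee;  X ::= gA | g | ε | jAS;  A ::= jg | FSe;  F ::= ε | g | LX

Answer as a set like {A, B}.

{F, X}

Directly nullable (have an ε-rule): {F, X}.
Not nullable: A, L, S — each has a terminal in every rule's right-hand side or depends on a non-nullable symbol.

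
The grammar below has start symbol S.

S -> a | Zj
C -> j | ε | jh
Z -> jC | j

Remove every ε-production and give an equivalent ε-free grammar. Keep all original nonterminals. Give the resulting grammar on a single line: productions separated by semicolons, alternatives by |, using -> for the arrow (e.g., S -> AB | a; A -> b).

S -> a | Zj; C -> j | jh; Z -> j | jC

Nullable set: {C}.
Drop C -> ε.
Z -> jC: C nullable, giving j | jC.
Unchanged (no nullable symbols): S -> Zj; S -> a; C -> j; C -> jh; Z -> j.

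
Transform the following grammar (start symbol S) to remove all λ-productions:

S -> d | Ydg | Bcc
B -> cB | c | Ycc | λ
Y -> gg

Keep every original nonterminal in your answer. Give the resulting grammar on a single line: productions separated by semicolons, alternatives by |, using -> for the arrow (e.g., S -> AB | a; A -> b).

S -> d | cc | Bcc | Ydg; B -> c | cB | Ycc; Y -> gg

Nullable set: {B}.
S -> Bcc: B nullable, giving Bcc | cc.
Drop B -> λ.
B -> cB: B nullable, giving c | cB.
Unchanged (no nullable symbols): S -> Ydg; S -> d; B -> Ycc; B -> c; Y -> gg.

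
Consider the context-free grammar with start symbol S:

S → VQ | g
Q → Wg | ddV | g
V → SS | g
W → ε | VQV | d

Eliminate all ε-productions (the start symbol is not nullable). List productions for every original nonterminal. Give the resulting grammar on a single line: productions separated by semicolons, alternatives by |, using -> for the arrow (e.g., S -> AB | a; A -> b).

Nullable set: {W}.
Q -> Wg: W nullable, giving Wg | g.
Drop W -> ε.
Unchanged (no nullable symbols): S -> VQ; S -> g; Q -> ddV; Q -> g; V -> SS; V -> g; W -> VQV; W -> d.

S -> g | VQ; Q -> g | Wg | ddV; V -> g | SS; W -> d | VQV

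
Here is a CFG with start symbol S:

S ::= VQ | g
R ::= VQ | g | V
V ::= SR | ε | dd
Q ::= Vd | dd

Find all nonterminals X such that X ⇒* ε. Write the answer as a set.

{R, V}

Directly nullable (have an ε-rule): {V}.
R is nullable via R -> V (every symbol on the right is already known nullable).
Not nullable: Q, S — each has a terminal in every rule's right-hand side or depends on a non-nullable symbol.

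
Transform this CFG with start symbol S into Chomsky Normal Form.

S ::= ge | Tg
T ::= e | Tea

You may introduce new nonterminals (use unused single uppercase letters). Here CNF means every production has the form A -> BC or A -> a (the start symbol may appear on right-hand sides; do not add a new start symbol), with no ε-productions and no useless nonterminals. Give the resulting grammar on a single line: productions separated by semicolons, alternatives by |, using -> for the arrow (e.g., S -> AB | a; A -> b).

S -> AB | TA; A -> g; B -> e; C -> a; D -> BC; T -> e | TD

No ε-productions.
No unit productions to eliminate.
TERM: introduce C -> a, B -> e, A -> g and substitute in every rule of length ≥2.
BIN: T -> TBC becomes T -> TD, D -> BC.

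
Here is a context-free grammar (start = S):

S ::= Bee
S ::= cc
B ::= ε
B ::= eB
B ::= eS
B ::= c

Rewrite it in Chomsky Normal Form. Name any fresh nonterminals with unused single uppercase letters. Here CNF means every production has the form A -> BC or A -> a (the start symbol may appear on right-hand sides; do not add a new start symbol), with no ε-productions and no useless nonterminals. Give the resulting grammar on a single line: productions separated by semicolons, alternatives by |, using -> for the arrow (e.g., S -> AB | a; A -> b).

S -> AA | BD | CC; A -> e; B -> c | e | AB | AS; C -> c; D -> AA

Nullable: {B}; after ε-elimination: S -> cc | ee | Bee; B -> c | e | eB | eS.
No unit productions to eliminate.
TERM: introduce C -> c, A -> e and substitute in every rule of length ≥2.
BIN: S -> BAA becomes S -> BD, D -> AA.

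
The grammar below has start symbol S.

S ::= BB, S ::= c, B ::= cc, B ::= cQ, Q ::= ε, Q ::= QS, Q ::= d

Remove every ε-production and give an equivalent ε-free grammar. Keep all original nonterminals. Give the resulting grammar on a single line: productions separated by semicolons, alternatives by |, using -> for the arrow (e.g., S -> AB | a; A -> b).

Nullable set: {Q}.
B -> cQ: Q nullable, giving c | cQ.
Drop Q -> ε.
Q -> QS: Q nullable, giving QS | S.
Unchanged (no nullable symbols): S -> BB; S -> c; B -> cc; Q -> d.

S -> c | BB; B -> c | cQ | cc; Q -> S | d | QS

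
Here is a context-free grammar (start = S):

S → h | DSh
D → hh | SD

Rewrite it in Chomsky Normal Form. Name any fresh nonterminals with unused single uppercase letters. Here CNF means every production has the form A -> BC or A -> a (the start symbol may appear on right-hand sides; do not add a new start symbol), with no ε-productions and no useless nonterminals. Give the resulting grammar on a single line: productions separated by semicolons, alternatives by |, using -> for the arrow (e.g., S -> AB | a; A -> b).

S -> h | DB; A -> h; B -> SA; D -> AA | SD

No ε-productions.
No unit productions to eliminate.
TERM: introduce A -> h and substitute in every rule of length ≥2.
BIN: S -> DSA becomes S -> DB, B -> SA.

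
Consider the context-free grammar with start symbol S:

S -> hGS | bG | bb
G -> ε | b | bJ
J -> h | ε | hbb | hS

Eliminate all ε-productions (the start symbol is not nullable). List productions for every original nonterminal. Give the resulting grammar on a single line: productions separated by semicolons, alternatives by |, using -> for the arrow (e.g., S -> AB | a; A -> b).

Nullable set: {G, J}.
S -> bG: G nullable, giving b | bG.
S -> hGS: G nullable, giving hGS | hS.
Drop G -> ε.
G -> bJ: J nullable, giving b | bJ.
Drop J -> ε.
Unchanged (no nullable symbols): S -> bb; G -> b; J -> h; J -> hS; J -> hbb.

S -> b | bG | bb | hS | hGS; G -> b | bJ; J -> h | hS | hbb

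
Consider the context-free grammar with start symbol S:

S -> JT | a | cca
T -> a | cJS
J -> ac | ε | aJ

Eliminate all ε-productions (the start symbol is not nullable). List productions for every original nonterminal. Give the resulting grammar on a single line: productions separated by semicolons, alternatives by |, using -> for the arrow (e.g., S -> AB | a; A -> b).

S -> T | a | JT | cca; J -> a | aJ | ac; T -> a | cS | cJS

Nullable set: {J}.
S -> JT: J nullable, giving JT | T.
Drop J -> ε.
J -> aJ: J nullable, giving a | aJ.
T -> cJS: J nullable, giving cJS | cS.
Unchanged (no nullable symbols): S -> a; S -> cca; J -> ac; T -> a.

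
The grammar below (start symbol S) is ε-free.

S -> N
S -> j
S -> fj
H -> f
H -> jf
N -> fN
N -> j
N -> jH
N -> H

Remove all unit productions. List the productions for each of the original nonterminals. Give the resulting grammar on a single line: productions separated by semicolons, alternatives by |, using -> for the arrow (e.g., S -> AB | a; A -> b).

S -> f | j | fN | fj | jH | jf; H -> f | jf; N -> f | j | fN | jH | jf

Unit productions: N->H, S->N.
Unit pairs (A ⇒* B via units): (N,H), (S,H), (S,N).
S: inherits non-unit rules of {H, N, S} → f | fN | fj | j | jH | jf.
H: inherits non-unit rules of {H} → f | jf.
N: inherits non-unit rules of {H, N} → f | fN | j | jH | jf.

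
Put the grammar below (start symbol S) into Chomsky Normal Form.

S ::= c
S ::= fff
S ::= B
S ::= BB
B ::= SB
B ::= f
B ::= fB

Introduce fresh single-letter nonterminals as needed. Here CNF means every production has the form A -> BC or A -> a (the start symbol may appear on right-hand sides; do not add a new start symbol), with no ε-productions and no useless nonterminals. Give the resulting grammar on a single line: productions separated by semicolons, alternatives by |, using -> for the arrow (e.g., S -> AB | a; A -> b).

S -> c | f | AB | AC | BB | SB; A -> f; B -> f | AB | SB; C -> AA

No ε-productions.
After unit-elimination: S -> c | f | BB | SB | fB | fff; B -> f | SB | fB.
TERM: introduce A -> f and substitute in every rule of length ≥2.
BIN: S -> AAA becomes S -> AC, C -> AA.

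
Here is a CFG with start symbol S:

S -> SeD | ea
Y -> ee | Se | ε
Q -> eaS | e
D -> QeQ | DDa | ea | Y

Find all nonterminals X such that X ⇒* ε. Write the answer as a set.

{D, Y}

Directly nullable (have an ε-rule): {Y}.
D is nullable via D -> Y (every symbol on the right is already known nullable).
Not nullable: Q, S — each has a terminal in every rule's right-hand side or depends on a non-nullable symbol.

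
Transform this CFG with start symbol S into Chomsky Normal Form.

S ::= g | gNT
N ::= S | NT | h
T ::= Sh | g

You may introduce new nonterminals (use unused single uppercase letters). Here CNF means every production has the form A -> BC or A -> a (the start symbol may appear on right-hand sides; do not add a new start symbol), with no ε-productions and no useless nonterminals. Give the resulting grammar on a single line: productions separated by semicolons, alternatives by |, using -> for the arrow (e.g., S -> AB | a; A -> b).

No ε-productions.
After unit-elimination: S -> g | gNT; N -> g | h | NT | gNT; T -> g | Sh.
TERM: introduce A -> g, B -> h and substitute in every rule of length ≥2.
BIN: N -> ANT becomes N -> AC, C -> NT; S -> ANT becomes S -> AD, D -> NT.

S -> g | AD; A -> g; B -> h; C -> NT; D -> NT; N -> g | h | AC | NT; T -> g | SB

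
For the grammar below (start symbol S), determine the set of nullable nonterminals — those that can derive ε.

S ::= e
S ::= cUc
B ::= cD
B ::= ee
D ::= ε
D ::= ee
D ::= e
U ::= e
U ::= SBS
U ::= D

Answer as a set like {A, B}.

{D, U}

Directly nullable (have an ε-rule): {D}.
U is nullable via U -> D (every symbol on the right is already known nullable).
Not nullable: B, S — each has a terminal in every rule's right-hand side or depends on a non-nullable symbol.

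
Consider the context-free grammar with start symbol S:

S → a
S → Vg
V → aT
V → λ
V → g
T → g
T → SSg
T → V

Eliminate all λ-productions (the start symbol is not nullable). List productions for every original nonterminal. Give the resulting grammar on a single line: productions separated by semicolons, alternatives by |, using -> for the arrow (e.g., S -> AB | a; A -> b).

S -> a | g | Vg; T -> V | g | SSg; V -> a | g | aT

Nullable set: {T, V}.
S -> Vg: V nullable, giving Vg | g.
T -> V: V nullable, giving V.
Drop V -> λ.
V -> aT: T nullable, giving a | aT.
Unchanged (no nullable symbols): S -> a; T -> SSg; T -> g; V -> g.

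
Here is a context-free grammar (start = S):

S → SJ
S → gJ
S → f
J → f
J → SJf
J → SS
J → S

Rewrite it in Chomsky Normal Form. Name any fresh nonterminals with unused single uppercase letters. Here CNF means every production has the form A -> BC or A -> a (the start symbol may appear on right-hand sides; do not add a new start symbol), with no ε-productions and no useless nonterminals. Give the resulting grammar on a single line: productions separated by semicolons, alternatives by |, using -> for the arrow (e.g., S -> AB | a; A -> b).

No ε-productions.
After unit-elimination: S -> f | SJ | gJ; J -> f | SJ | SS | gJ | SJf.
TERM: introduce A -> f, B -> g and substitute in every rule of length ≥2.
BIN: J -> SJA becomes J -> SC, C -> JA.

S -> f | BJ | SJ; A -> f; B -> g; C -> JA; J -> f | BJ | SC | SJ | SS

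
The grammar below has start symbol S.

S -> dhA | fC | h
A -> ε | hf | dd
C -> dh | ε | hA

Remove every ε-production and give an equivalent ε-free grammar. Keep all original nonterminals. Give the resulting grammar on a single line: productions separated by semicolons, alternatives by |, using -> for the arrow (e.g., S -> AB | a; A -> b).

S -> f | h | dh | fC | dhA; A -> dd | hf; C -> h | dh | hA

Nullable set: {A, C}.
S -> dhA: A nullable, giving dh | dhA.
S -> fC: C nullable, giving f | fC.
Drop A -> ε.
Drop C -> ε.
C -> hA: A nullable, giving h | hA.
Unchanged (no nullable symbols): S -> h; A -> dd; A -> hf; C -> dh.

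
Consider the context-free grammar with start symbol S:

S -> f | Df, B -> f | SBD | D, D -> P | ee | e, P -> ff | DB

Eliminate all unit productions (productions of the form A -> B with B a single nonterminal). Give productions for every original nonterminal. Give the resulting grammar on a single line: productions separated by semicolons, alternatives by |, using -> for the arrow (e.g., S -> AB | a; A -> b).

S -> f | Df; B -> e | f | DB | ee | ff | SBD; D -> e | DB | ee | ff; P -> DB | ff

Unit productions: B->D, D->P.
Unit pairs (A ⇒* B via units): (B,D), (B,P), (D,P).
S: inherits non-unit rules of {S} → Df | f.
B: inherits non-unit rules of {B, D, P} → DB | SBD | e | ee | f | ff.
D: inherits non-unit rules of {D, P} → DB | e | ee | ff.
P: inherits non-unit rules of {P} → DB | ff.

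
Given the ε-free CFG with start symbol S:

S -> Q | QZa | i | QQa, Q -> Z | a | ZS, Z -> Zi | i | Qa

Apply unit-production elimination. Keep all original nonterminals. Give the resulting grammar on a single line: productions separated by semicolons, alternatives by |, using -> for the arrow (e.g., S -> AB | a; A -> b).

S -> a | i | Qa | ZS | Zi | QQa | QZa; Q -> a | i | Qa | ZS | Zi; Z -> i | Qa | Zi

Unit productions: Q->Z, S->Q.
Unit pairs (A ⇒* B via units): (Q,Z), (S,Q), (S,Z).
S: inherits non-unit rules of {Q, S, Z} → QQa | QZa | Qa | ZS | Zi | a | i.
Q: inherits non-unit rules of {Q, Z} → Qa | ZS | Zi | a | i.
Z: inherits non-unit rules of {Z} → Qa | Zi | i.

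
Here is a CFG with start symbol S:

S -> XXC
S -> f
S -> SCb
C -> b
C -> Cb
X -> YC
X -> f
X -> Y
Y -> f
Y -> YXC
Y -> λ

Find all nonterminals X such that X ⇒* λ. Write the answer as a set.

{X, Y}

Directly nullable (have an ε-rule): {Y}.
X is nullable via X -> Y (every symbol on the right is already known nullable).
Not nullable: C, S — each has a terminal in every rule's right-hand side or depends on a non-nullable symbol.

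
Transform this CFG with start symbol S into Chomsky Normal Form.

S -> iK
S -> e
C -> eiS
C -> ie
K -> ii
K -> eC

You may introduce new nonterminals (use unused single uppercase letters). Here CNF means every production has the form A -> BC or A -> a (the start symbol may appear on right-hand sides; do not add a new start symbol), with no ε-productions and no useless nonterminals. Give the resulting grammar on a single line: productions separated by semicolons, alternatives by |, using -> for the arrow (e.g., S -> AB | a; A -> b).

S -> e | BK; A -> e; B -> i; C -> AD | BA; D -> BS; K -> AC | BB

No ε-productions.
No unit productions to eliminate.
TERM: introduce A -> e, B -> i and substitute in every rule of length ≥2.
BIN: C -> ABS becomes C -> AD, D -> BS.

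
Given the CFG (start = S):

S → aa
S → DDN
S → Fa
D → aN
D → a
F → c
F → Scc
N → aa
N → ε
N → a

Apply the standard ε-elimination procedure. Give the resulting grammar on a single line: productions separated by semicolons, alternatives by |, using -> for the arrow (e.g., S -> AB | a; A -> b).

Nullable set: {N}.
S -> DDN: N nullable, giving DD | DDN.
D -> aN: N nullable, giving a | aN.
Drop N -> ε.
Unchanged (no nullable symbols): S -> Fa; S -> aa; D -> a; F -> Scc; F -> c; N -> a; N -> aa.

S -> DD | Fa | aa | DDN; D -> a | aN; F -> c | Scc; N -> a | aa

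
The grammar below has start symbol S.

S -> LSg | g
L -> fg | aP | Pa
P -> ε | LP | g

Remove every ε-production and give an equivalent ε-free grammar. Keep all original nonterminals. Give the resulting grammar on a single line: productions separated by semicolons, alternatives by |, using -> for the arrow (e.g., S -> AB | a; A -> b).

S -> g | LSg; L -> a | Pa | aP | fg; P -> L | g | LP

Nullable set: {P}.
L -> Pa: P nullable, giving Pa | a.
L -> aP: P nullable, giving a | aP.
Drop P -> ε.
P -> LP: P nullable, giving L | LP.
Unchanged (no nullable symbols): S -> LSg; S -> g; L -> fg; P -> g.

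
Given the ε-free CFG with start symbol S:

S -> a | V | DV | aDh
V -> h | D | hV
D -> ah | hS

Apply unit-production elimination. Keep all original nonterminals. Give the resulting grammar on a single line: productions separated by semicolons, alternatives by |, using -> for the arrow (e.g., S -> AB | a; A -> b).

Unit productions: S->V, V->D.
Unit pairs (A ⇒* B via units): (S,D), (S,V), (V,D).
S: inherits non-unit rules of {D, S, V} → DV | a | aDh | ah | h | hS | hV.
D: inherits non-unit rules of {D} → ah | hS.
V: inherits non-unit rules of {D, V} → ah | h | hS | hV.

S -> a | h | DV | ah | hS | hV | aDh; D -> ah | hS; V -> h | ah | hS | hV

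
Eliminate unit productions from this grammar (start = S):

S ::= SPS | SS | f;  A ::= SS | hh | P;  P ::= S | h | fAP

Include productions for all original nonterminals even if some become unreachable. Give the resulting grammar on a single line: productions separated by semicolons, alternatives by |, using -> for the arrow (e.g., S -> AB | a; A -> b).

Unit productions: A->P, P->S.
Unit pairs (A ⇒* B via units): (A,P), (A,S), (P,S).
S: inherits non-unit rules of {S} → SPS | SS | f.
A: inherits non-unit rules of {A, P, S} → SPS | SS | f | fAP | h | hh.
P: inherits non-unit rules of {P, S} → SPS | SS | f | fAP | h.

S -> f | SS | SPS; A -> f | h | SS | hh | SPS | fAP; P -> f | h | SS | SPS | fAP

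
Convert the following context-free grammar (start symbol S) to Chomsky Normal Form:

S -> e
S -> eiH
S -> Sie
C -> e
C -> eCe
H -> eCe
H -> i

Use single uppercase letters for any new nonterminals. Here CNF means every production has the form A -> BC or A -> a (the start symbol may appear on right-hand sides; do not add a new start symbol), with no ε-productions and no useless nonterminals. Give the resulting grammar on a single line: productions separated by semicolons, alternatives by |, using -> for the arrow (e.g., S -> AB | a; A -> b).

S -> e | AF | SG; A -> e; B -> i; C -> e | AD; D -> CA; E -> CA; F -> BH; G -> BA; H -> i | AE

No ε-productions.
No unit productions to eliminate.
TERM: introduce A -> e, B -> i and substitute in every rule of length ≥2.
BIN: C -> ACA becomes C -> AD, D -> CA; H -> ACA becomes H -> AE, E -> CA; S -> ABH becomes S -> AF, F -> BH; S -> SBA becomes S -> SG, G -> BA.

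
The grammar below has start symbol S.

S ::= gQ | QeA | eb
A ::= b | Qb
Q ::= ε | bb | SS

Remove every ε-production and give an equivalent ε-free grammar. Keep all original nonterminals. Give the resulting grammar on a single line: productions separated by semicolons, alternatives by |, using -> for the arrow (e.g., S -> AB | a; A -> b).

Nullable set: {Q}.
S -> QeA: Q nullable, giving QeA | eA.
S -> gQ: Q nullable, giving g | gQ.
A -> Qb: Q nullable, giving Qb | b.
Drop Q -> ε.
Unchanged (no nullable symbols): S -> eb; A -> b; Q -> SS; Q -> bb.

S -> g | eA | eb | gQ | QeA; A -> b | Qb; Q -> SS | bb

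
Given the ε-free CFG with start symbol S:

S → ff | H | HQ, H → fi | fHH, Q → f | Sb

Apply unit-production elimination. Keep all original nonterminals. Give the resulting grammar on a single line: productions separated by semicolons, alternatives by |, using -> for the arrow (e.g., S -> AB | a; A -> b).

Unit productions: S->H.
Unit pairs (A ⇒* B via units): (S,H).
S: inherits non-unit rules of {H, S} → HQ | fHH | ff | fi.
H: inherits non-unit rules of {H} → fHH | fi.
Q: inherits non-unit rules of {Q} → Sb | f.

S -> HQ | ff | fi | fHH; H -> fi | fHH; Q -> f | Sb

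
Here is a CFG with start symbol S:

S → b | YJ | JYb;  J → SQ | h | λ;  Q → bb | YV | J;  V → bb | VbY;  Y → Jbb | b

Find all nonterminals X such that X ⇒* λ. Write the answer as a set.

Directly nullable (have an ε-rule): {J}.
Q is nullable via Q -> J (every symbol on the right is already known nullable).
Not nullable: S, V, Y — each has a terminal in every rule's right-hand side or depends on a non-nullable symbol.

{J, Q}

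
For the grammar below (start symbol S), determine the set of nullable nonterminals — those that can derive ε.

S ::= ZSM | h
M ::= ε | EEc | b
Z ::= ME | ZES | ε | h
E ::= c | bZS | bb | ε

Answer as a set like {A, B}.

Directly nullable (have an ε-rule): {E, M, Z}.
Not nullable: S — each has a terminal in every rule's right-hand side or depends on a non-nullable symbol.

{E, M, Z}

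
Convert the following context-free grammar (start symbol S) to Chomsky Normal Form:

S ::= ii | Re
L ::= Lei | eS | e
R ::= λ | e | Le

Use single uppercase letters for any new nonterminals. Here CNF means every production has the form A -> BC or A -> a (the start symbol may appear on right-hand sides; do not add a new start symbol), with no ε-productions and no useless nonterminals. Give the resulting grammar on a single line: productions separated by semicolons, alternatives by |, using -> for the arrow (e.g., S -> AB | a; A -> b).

Nullable: {R}; after ε-elimination: S -> e | Re | ii; L -> e | eS | Lei; R -> e | Le.
No unit productions to eliminate.
TERM: introduce A -> e, B -> i and substitute in every rule of length ≥2.
BIN: L -> LAB becomes L -> LC, C -> AB.

S -> e | BB | RA; A -> e; B -> i; C -> AB; L -> e | AS | LC; R -> e | LA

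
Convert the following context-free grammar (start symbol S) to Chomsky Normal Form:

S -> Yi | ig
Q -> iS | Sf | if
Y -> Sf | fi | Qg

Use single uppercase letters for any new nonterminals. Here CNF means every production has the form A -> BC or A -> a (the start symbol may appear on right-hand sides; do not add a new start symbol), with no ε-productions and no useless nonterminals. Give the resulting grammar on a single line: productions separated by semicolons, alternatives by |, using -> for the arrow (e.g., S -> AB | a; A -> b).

S -> BC | YB; A -> f; B -> i; C -> g; Q -> BA | BS | SA; Y -> AB | QC | SA

No ε-productions.
No unit productions to eliminate.
TERM: introduce A -> f, C -> g, B -> i and substitute in every rule of length ≥2.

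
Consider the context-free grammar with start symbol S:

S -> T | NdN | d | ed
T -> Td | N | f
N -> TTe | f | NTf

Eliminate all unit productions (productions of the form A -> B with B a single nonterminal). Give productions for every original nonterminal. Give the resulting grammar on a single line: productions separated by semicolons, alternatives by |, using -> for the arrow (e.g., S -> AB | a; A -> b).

S -> d | f | Td | ed | NTf | NdN | TTe; N -> f | NTf | TTe; T -> f | Td | NTf | TTe

Unit productions: S->T, T->N.
Unit pairs (A ⇒* B via units): (S,N), (S,T), (T,N).
S: inherits non-unit rules of {N, S, T} → NTf | NdN | TTe | Td | d | ed | f.
N: inherits non-unit rules of {N} → NTf | TTe | f.
T: inherits non-unit rules of {N, T} → NTf | TTe | Td | f.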